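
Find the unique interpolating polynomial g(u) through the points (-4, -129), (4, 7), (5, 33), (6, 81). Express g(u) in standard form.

Build the Lagrange basis polynomials:
L_0(u) = (u - 4)(u - 5)(u - 6) / [-720] = -(1/720)u^3 + (1/48)u^2 - (37/360)u + 1/6
L_1(u) = (u + 4)(u - 5)(u - 6) / [16] = (1/16)u^3 - (7/16)u^2 - (7/8)u + 15/2
L_2(u) = (u + 4)(u - 4)(u - 6) / [-9] = -(1/9)u^3 + (2/3)u^2 + (16/9)u - 32/3
L_3(u) = (u + 4)(u - 4)(u - 5) / [20] = (1/20)u^3 - (1/4)u^2 - (4/5)u + 4
g(u) = (-129)·L_0 + 7·L_1 + 33·L_2 + 81·L_3
  (-129)·L_0(u) = (43/240)u^3 - (43/16)u^2 + (1591/120)u - 43/2
  7·L_1(u) = (7/16)u^3 - (49/16)u^2 - (49/8)u + 105/2
  33·L_2(u) = -(11/3)u^3 + 22u^2 + (176/3)u - 352
  81·L_3(u) = (81/20)u^3 - (81/4)u^2 - (324/5)u + 324
Adding term by term: u^3 - 4u^2 + u + 3

g(u) = u^3 - 4u^2 + u + 3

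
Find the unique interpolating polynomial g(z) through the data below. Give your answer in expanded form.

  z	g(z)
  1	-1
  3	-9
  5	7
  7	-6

g(z) = -(53/48)z^3 + (207/16)z^2 - (1987/48)z + 457/16

Newton's divided differences:
g[1,3] = (-9 - (-1)) / (3 - 1) = -4
g[3,5] = (7 - (-9)) / (5 - 3) = 8
g[5,7] = (-6 - 7) / (7 - 5) = -13/2
g[1,3,5] = (8 - (-4)) / (5 - 1) = 3
g[3,5,7] = (-13/2 - 8) / (7 - 3) = -29/8
g[1,3,5,7] = (-29/8 - 3) / (7 - 1) = -53/48
g(z) = -1 + (-4)·(z - 1) + 3·(z - 1)(z - 3) + (-53/48)·(z - 1)(z - 3)(z - 5)
Expanding: g(z) = -(53/48)z^3 + (207/16)z^2 - (1987/48)z + 457/16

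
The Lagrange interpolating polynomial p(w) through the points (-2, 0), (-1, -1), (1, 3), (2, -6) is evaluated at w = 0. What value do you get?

Evaluate each Lagrange basis at w = 0:
L_0(0) = (1)·(-1)·(-2)/[(-1)·(-3)·(-4)] = -1/6
L_1(0) = (2)·(-1)·(-2)/[(1)·(-2)·(-3)] = 2/3
L_2(0) = (2)·(1)·(-2)/[(3)·(2)·(-1)] = 2/3
L_3(0) = (2)·(1)·(-1)/[(4)·(3)·(1)] = -1/6
Sum: 0 + (-1)·(2/3) + 3·(2/3) + (-6)·(-1/6) = 7/3

7/3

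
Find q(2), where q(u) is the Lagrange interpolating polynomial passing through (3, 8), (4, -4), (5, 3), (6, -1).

69

Evaluate each Lagrange basis at u = 2:
L_0(2) = (-2)·(-3)·(-4)/[(-1)·(-2)·(-3)] = 4
L_1(2) = (-1)·(-3)·(-4)/[(1)·(-1)·(-2)] = -6
L_2(2) = (-1)·(-2)·(-4)/[(2)·(1)·(-1)] = 4
L_3(2) = (-1)·(-2)·(-3)/[(3)·(2)·(1)] = -1
Sum: 8·(4) + (-4)·(-6) + 3·(4) + (-1)·(-1) = 69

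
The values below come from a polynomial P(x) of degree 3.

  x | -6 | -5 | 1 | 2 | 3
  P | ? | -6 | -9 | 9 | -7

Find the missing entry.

301/2

The 4 known values determine P uniquely (degree ≤ 3).
L_0(-6) = (-7)·(-8)·(-9)/[(-6)·(-7)·(-8)] = 3/2
L_1(-6) = (-1)·(-8)·(-9)/[(6)·(-1)·(-2)] = -6
L_2(-6) = (-1)·(-7)·(-9)/[(7)·(1)·(-1)] = 9
L_3(-6) = (-1)·(-7)·(-8)/[(8)·(2)·(1)] = -7/2
Sum: (-6)·(3/2) + (-9)·(-6) + 9·(9) + (-7)·(-7/2) = 301/2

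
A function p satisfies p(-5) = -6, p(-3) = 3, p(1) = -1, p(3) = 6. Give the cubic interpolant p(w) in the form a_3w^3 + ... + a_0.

p(w) = (5/24)w^3 + (13/24)w^2 - (11/8)w - 3/8

Newton's divided differences:
p[-5,-3] = (3 - (-6)) / (-3 - (-5)) = 9/2
p[-3,1] = (-1 - 3) / (1 - (-3)) = -1
p[1,3] = (6 - (-1)) / (3 - 1) = 7/2
p[-5,-3,1] = (-1 - 9/2) / (1 - (-5)) = -11/12
p[-3,1,3] = (7/2 - (-1)) / (3 - (-3)) = 3/4
p[-5,-3,1,3] = (3/4 - (-11/12)) / (3 - (-5)) = 5/24
p(w) = -6 + (9/2)·(w + 5) + (-11/12)·(w + 5)(w + 3) + (5/24)·(w + 5)(w + 3)(w - 1)
Expanding: p(w) = (5/24)w^3 + (13/24)w^2 - (11/8)w - 3/8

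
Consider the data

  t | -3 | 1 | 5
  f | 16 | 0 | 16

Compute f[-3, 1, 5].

1

f[-3,1] = (0 - 16) / (1 - (-3)) = -4
f[1,5] = (16 - 0) / (5 - 1) = 4
f[-3,1,5] = (4 - (-4)) / (5 - (-3)) = 1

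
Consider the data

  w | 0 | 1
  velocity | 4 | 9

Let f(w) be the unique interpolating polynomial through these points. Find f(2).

14

L_0(2) = (1)/[(-1)] = -1
L_1(2) = (2)/[(1)] = 2
Sum: 4·(-1) + 9·(2) = 14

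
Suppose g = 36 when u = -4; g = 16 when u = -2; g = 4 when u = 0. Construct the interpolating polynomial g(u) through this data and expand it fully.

g(u) = u^2 - 4u + 4

Build the Lagrange basis polynomials:
L_0(u) = (u + 2)u / [8] = (1/8)u^2 + (1/4)u
L_1(u) = (u + 4)u / [-4] = -(1/4)u^2 - u
L_2(u) = (u + 4)(u + 2) / [8] = (1/8)u^2 + (3/4)u + 1
g(u) = 36·L_0 + 16·L_1 + 4·L_2
  36·L_0(u) = (9/2)u^2 + 9u
  16·L_1(u) = -4u^2 - 16u
  4·L_2(u) = (1/2)u^2 + 3u + 4
Adding term by term: u^2 - 4u + 4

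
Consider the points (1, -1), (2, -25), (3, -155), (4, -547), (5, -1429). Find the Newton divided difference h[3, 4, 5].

h[3,4] = (-547 - (-155)) / (4 - 3) = -392
h[4,5] = (-1429 - (-547)) / (5 - 4) = -882
h[3,4,5] = (-882 - (-392)) / (5 - 3) = -245

-245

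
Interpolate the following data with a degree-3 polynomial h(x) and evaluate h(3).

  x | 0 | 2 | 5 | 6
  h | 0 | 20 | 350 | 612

72

L_0(3) = (1)·(-2)·(-3)/[(-2)·(-5)·(-6)] = -1/10
L_1(3) = (3)·(-2)·(-3)/[(2)·(-3)·(-4)] = 3/4
L_2(3) = (3)·(1)·(-3)/[(5)·(3)·(-1)] = 3/5
L_3(3) = (3)·(1)·(-2)/[(6)·(4)·(1)] = -1/4
Sum: 0 + 20·(3/4) + 350·(3/5) + 612·(-1/4) = 72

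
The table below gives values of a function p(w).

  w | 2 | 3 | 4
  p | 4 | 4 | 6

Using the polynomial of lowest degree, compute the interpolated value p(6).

Using Newton's divided-difference form:
p[2,3] = (4 - 4) / (3 - 2) = 0
p[3,4] = (6 - 4) / (4 - 3) = 2
p[2,3,4] = (2 - 0) / (4 - 2) = 1
p(6) = 4 + 0·(4) + 1·(4)·(3) = 16

16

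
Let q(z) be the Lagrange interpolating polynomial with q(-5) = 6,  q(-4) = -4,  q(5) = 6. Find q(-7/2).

Evaluate each Lagrange basis at z = -7/2:
L_0(-7/2) = (1/2)·(-17/2)/[(-1)·(-10)] = -17/40
L_1(-7/2) = (3/2)·(-17/2)/[(1)·(-9)] = 17/12
L_2(-7/2) = (3/2)·(1/2)/[(10)·(9)] = 1/120
Sum: 6·(-17/40) + (-4)·(17/12) + 6·(1/120) = -49/6

-49/6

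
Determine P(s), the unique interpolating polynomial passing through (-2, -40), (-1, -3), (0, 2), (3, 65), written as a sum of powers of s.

P(s) = 4s^3 - 4s^2 - 3s + 2

L_0(s) = (s + 1)s(s - 3) / [-10] = -(1/10)s^3 + (1/5)s^2 + (3/10)s
L_1(s) = (s + 2)s(s - 3) / [4] = (1/4)s^3 - (1/4)s^2 - (3/2)s
L_2(s) = (s + 2)(s + 1)(s - 3) / [-6] = -(1/6)s^3 + (7/6)s + 1
L_3(s) = (s + 2)(s + 1)s / [60] = (1/60)s^3 + (1/20)s^2 + (1/30)s
P(s) = (-40)·L_0 + (-3)·L_1 + 2·L_2 + 65·L_3
  (-40)·L_0(s) = 4s^3 - 8s^2 - 12s
  (-3)·L_1(s) = -(3/4)s^3 + (3/4)s^2 + (9/2)s
  2·L_2(s) = -(1/3)s^3 + (7/3)s + 2
  65·L_3(s) = (13/12)s^3 + (13/4)s^2 + (13/6)s
Adding term by term: 4s^3 - 4s^2 - 3s + 2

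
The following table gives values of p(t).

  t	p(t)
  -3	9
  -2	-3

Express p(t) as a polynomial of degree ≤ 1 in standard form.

p(t) = -12t - 27

Build the Lagrange basis polynomials:
L_0(t) = (t + 2) / [-1] = -t - 2
L_1(t) = (t + 3) / [1] = t + 3
p(t) = 9·L_0 + (-3)·L_1
  9·L_0(t) = -9t - 18
  (-3)·L_1(t) = -3t - 9
Adding term by term: -12t - 27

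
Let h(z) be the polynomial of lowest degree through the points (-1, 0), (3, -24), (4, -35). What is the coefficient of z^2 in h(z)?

Build the Lagrange basis polynomials:
L_0(z) = (z - 3)(z - 4) / [20] = (1/20)z^2 - (7/20)z + 3/5
L_1(z) = (z + 1)(z - 4) / [-4] = -(1/4)z^2 + (3/4)z + 1
L_2(z) = (z + 1)(z - 3) / [5] = (1/5)z^2 - (2/5)z - 3/5
h(z) = 0·L_0 + (-24)·L_1 + (-35)·L_2
Only the coefficient of z^2 is needed; take it from each L_i and combine:
0·(1/20) + (-24)·(-1/4) + (-35)·(1/5) = -1

-1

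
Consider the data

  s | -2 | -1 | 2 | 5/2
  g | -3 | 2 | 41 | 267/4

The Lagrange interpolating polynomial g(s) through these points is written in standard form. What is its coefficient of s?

3

Build the Lagrange basis polynomials:
L_0(s) = (s + 1)(s - 2)(s - 5/2) / [-18] = -(1/18)s^3 + (7/36)s^2 - (1/36)s - 5/18
L_1(s) = (s + 2)(s - 2)(s - 5/2) / [21/2] = (2/21)s^3 - (5/21)s^2 - (8/21)s + 20/21
L_2(s) = (s + 2)(s + 1)(s - 5/2) / [-6] = -(1/6)s^3 - (1/12)s^2 + (11/12)s + 5/6
L_3(s) = (s + 2)(s + 1)(s - 2) / [63/8] = (8/63)s^3 + (8/63)s^2 - (32/63)s - 32/63
g(s) = (-3)·L_0 + 2·L_1 + 41·L_2 + (267/4)·L_3
Only the coefficient of s is needed; take it from each L_i and combine:
(-3)·(-1/36) + 2·(-8/21) + 41·(11/12) + (267/4)·(-32/63) = 3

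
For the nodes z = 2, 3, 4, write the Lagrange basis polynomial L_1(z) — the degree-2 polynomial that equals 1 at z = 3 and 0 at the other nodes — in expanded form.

L_1(z) = -z^2 + 6z - 8

L_1(z) = (z - 2)(z - 4) / [(1)·(-1)]
       = (z^2 - 6z + 8) / (-1)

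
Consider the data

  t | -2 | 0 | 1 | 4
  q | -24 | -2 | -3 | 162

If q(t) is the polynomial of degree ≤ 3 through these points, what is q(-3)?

Evaluate each Lagrange basis at t = -3:
L_0(-3) = (-3)·(-4)·(-7)/[(-2)·(-3)·(-6)] = 7/3
L_1(-3) = (-1)·(-4)·(-7)/[(2)·(-1)·(-4)] = -7/2
L_2(-3) = (-1)·(-3)·(-7)/[(3)·(1)·(-3)] = 7/3
L_3(-3) = (-1)·(-3)·(-4)/[(6)·(4)·(3)] = -1/6
Sum: (-24)·(7/3) + (-2)·(-7/2) + (-3)·(7/3) + 162·(-1/6) = -83

-83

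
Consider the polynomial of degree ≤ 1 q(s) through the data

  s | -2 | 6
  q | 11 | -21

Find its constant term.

3

Build the Lagrange basis polynomials:
L_0(s) = (s - 6) / [-8] = -(1/8)s + 3/4
L_1(s) = (s + 2) / [8] = (1/8)s + 1/4
q(s) = 11·L_0 + (-21)·L_1
Only the constant term is needed; take it from each L_i and combine:
11·(3/4) + (-21)·(1/4) = 3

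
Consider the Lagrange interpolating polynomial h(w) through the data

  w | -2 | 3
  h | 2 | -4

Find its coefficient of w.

-6/5

The leading coefficient equals the top divided difference h[-2,3].
h[-2,3] = (-4 - 2) / (3 - (-2)) = -6/5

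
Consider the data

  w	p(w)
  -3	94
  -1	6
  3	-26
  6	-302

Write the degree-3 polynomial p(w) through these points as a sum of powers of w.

Newton's divided differences:
p[-3,-1] = (6 - 94) / (-1 - (-3)) = -44
p[-1,3] = (-26 - 6) / (3 - (-1)) = -8
p[3,6] = (-302 - (-26)) / (6 - 3) = -92
p[-3,-1,3] = (-8 - (-44)) / (3 - (-3)) = 6
p[-1,3,6] = (-92 - (-8)) / (6 - (-1)) = -12
p[-3,-1,3,6] = (-12 - 6) / (6 - (-3)) = -2
p(w) = 94 + (-44)·(w + 3) + 6·(w + 3)(w + 1) + (-2)·(w + 3)(w + 1)(w - 3)
Expanding: p(w) = -2w^3 + 4w^2 - 2w - 2

p(w) = -2w^3 + 4w^2 - 2w - 2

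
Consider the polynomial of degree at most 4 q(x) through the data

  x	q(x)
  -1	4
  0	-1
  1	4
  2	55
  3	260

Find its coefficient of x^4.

3

The leading coefficient equals the top divided difference q[-1,0,1,2,3].
q[-1,0] = (-1 - 4) / (0 - (-1)) = -5
q[0,1] = (4 - (-1)) / (1 - 0) = 5
q[1,2] = (55 - 4) / (2 - 1) = 51
q[2,3] = (260 - 55) / (3 - 2) = 205
q[-1,0,1] = (5 - (-5)) / (1 - (-1)) = 5
q[0,1,2] = (51 - 5) / (2 - 0) = 23
q[1,2,3] = (205 - 51) / (3 - 1) = 77
q[-1,0,1,2] = (23 - 5) / (2 - (-1)) = 6
q[0,1,2,3] = (77 - 23) / (3 - 0) = 18
q[-1,0,1,2,3] = (18 - 6) / (3 - (-1)) = 3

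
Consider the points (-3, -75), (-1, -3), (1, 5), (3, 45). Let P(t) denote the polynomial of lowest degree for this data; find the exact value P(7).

605

Using Newton's divided-difference form:
P[-3,-1] = (-3 - (-75)) / (-1 - (-3)) = 36
P[-1,1] = (5 - (-3)) / (1 - (-1)) = 4
P[1,3] = (45 - 5) / (3 - 1) = 20
P[-3,-1,1] = (4 - 36) / (1 - (-3)) = -8
P[-1,1,3] = (20 - 4) / (3 - (-1)) = 4
P[-3,-1,1,3] = (4 - (-8)) / (3 - (-3)) = 2
P(7) = -75 + 36·(10) + (-8)·(10)·(8) + 2·(10)·(8)·(6) = 605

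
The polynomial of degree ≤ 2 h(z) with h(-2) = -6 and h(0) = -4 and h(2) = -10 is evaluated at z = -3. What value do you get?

-10

Evaluate each Lagrange basis at z = -3:
L_0(-3) = (-3)·(-5)/[(-2)·(-4)] = 15/8
L_1(-3) = (-1)·(-5)/[(2)·(-2)] = -5/4
L_2(-3) = (-1)·(-3)/[(4)·(2)] = 3/8
Sum: (-6)·(15/8) + (-4)·(-5/4) + (-10)·(3/8) = -10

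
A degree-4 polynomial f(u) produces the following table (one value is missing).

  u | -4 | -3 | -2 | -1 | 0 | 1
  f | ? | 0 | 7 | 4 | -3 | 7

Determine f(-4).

-8

The 5 known values determine f uniquely (degree ≤ 4).
L_0(-4) = (-2)·(-3)·(-4)·(-5)/[(-1)·(-2)·(-3)·(-4)] = 5
L_1(-4) = (-1)·(-3)·(-4)·(-5)/[(1)·(-1)·(-2)·(-3)] = -10
L_2(-4) = (-1)·(-2)·(-4)·(-5)/[(2)·(1)·(-1)·(-2)] = 10
L_3(-4) = (-1)·(-2)·(-3)·(-5)/[(3)·(2)·(1)·(-1)] = -5
L_4(-4) = (-1)·(-2)·(-3)·(-4)/[(4)·(3)·(2)·(1)] = 1
Sum: 0 + 7·(-10) + 4·(10) + (-3)·(-5) + 7·(1) = -8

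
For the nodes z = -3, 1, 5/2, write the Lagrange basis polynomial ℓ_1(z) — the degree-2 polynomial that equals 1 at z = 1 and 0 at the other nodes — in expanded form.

ℓ_1(z) = (z + 3)(z - 5/2) / [(4)·(-3/2)]
       = (z^2 + (1/2)z - 15/2) / (-6)

ℓ_1(z) = -(1/6)z^2 - (1/12)z + 5/4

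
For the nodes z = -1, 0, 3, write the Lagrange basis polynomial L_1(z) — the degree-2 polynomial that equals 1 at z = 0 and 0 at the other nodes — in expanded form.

L_1(z) = -(1/3)z^2 + (2/3)z + 1

L_1(z) = (z + 1)(z - 3) / [(1)·(-3)]
       = (z^2 - 2z - 3) / (-3)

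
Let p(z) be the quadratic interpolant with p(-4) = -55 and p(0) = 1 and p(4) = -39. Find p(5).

L_0(5) = (5)·(1)/[(-4)·(-8)] = 5/32
L_1(5) = (9)·(1)/[(4)·(-4)] = -9/16
L_2(5) = (9)·(5)/[(8)·(4)] = 45/32
Sum: (-55)·(5/32) + 1·(-9/16) + (-39)·(45/32) = -64

-64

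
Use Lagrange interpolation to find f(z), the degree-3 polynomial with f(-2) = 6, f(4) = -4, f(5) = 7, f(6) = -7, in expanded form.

L_0(z) = (z - 4)(z - 5)(z - 6) / [-336] = -(1/336)z^3 + (5/112)z^2 - (37/168)z + 5/14
L_1(z) = (z + 2)(z - 5)(z - 6) / [12] = (1/12)z^3 - (3/4)z^2 + (2/3)z + 5
L_2(z) = (z + 2)(z - 4)(z - 6) / [-7] = -(1/7)z^3 + (8/7)z^2 - (4/7)z - 48/7
L_3(z) = (z + 2)(z - 4)(z - 5) / [16] = (1/16)z^3 - (7/16)z^2 + (1/8)z + 5/2
f(z) = 6·L_0 + (-4)·L_1 + 7·L_2 + (-7)·L_3
  6·L_0(z) = -(1/56)z^3 + (15/56)z^2 - (37/28)z + 15/7
  (-4)·L_1(z) = -(1/3)z^3 + 3z^2 - (8/3)z - 20
  7·L_2(z) = -z^3 + 8z^2 - 4z - 48
  (-7)·L_3(z) = -(7/16)z^3 + (49/16)z^2 - (7/8)z - 35/2
Adding term by term: -(601/336)z^3 + (1605/112)z^2 - (1489/168)z - 1167/14

f(z) = -(601/336)z^3 + (1605/112)z^2 - (1489/168)z - 1167/14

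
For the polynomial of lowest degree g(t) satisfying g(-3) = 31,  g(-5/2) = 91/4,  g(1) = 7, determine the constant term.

Build the Lagrange basis polynomials:
L_0(t) = (t + 5/2)(t - 1) / [2] = (1/2)t^2 + (3/4)t - 5/4
L_1(t) = (t + 3)(t - 1) / [-7/4] = -(4/7)t^2 - (8/7)t + 12/7
L_2(t) = (t + 3)(t + 5/2) / [14] = (1/14)t^2 + (11/28)t + 15/28
g(t) = 31·L_0 + (91/4)·L_1 + 7·L_2
Only the constant term is needed; take it from each L_i and combine:
31·(-5/4) + (91/4)·(12/7) + 7·(15/28) = 4

4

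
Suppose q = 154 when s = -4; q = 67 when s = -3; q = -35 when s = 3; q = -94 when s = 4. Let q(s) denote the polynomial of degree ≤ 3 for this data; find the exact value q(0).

-2

L_0(0) = (3)·(-3)·(-4)/[(-1)·(-7)·(-8)] = -9/14
L_1(0) = (4)·(-3)·(-4)/[(1)·(-6)·(-7)] = 8/7
L_2(0) = (4)·(3)·(-4)/[(7)·(6)·(-1)] = 8/7
L_3(0) = (4)·(3)·(-3)/[(8)·(7)·(1)] = -9/14
Sum: 154·(-9/14) + 67·(8/7) + (-35)·(8/7) + (-94)·(-9/14) = -2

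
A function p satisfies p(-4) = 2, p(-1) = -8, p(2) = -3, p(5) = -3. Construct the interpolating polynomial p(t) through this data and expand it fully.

p(t) = -(10/81)t^3 + (25/54)t^2 + (85/54)t - 568/81

Build the Lagrange basis polynomials:
L_0(t) = (t + 1)(t - 2)(t - 5) / [-162] = -(1/162)t^3 + (1/27)t^2 - (1/54)t - 5/81
L_1(t) = (t + 4)(t - 2)(t - 5) / [54] = (1/54)t^3 - (1/18)t^2 - (1/3)t + 20/27
L_2(t) = (t + 4)(t + 1)(t - 5) / [-54] = -(1/54)t^3 + (7/18)t + 10/27
L_3(t) = (t + 4)(t + 1)(t - 2) / [162] = (1/162)t^3 + (1/54)t^2 - (1/27)t - 4/81
p(t) = 2·L_0 + (-8)·L_1 + (-3)·L_2 + (-3)·L_3
  2·L_0(t) = -(1/81)t^3 + (2/27)t^2 - (1/27)t - 10/81
  (-8)·L_1(t) = -(4/27)t^3 + (4/9)t^2 + (8/3)t - 160/27
  (-3)·L_2(t) = (1/18)t^3 - (7/6)t - 10/9
  (-3)·L_3(t) = -(1/54)t^3 - (1/18)t^2 + (1/9)t + 4/27
Adding term by term: -(10/81)t^3 + (25/54)t^2 + (85/54)t - 568/81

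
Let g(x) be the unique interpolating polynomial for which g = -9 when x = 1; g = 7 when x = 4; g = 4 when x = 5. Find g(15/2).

Evaluate each Lagrange basis at x = 15/2:
L_0(15/2) = (7/2)·(5/2)/[(-3)·(-4)] = 35/48
L_1(15/2) = (13/2)·(5/2)/[(3)·(-1)] = -65/12
L_2(15/2) = (13/2)·(7/2)/[(4)·(1)] = 91/16
Sum: (-9)·(35/48) + 7·(-65/12) + 4·(91/16) = -1043/48

-1043/48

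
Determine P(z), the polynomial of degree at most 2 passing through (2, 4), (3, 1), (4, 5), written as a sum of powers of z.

P(z) = (7/2)z^2 - (41/2)z + 31

Build the Lagrange basis polynomials:
L_0(z) = (z - 3)(z - 4) / [2] = (1/2)z^2 - (7/2)z + 6
L_1(z) = (z - 2)(z - 4) / [-1] = -z^2 + 6z - 8
L_2(z) = (z - 2)(z - 3) / [2] = (1/2)z^2 - (5/2)z + 3
P(z) = 4·L_0 + 1·L_1 + 5·L_2
  4·L_0(z) = 2z^2 - 14z + 24
  1·L_1(z) = -z^2 + 6z - 8
  5·L_2(z) = (5/2)z^2 - (25/2)z + 15
Adding term by term: (7/2)z^2 - (41/2)z + 31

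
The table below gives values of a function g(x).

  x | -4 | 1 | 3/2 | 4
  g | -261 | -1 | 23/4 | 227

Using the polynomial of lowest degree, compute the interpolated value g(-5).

-511

Evaluate each Lagrange basis at x = -5:
L_0(-5) = (-6)·(-13/2)·(-9)/[(-5)·(-11/2)·(-8)] = 351/220
L_1(-5) = (-1)·(-13/2)·(-9)/[(5)·(-1/2)·(-3)] = -39/5
L_2(-5) = (-1)·(-6)·(-9)/[(11/2)·(1/2)·(-5/2)] = 432/55
L_3(-5) = (-1)·(-6)·(-13/2)/[(8)·(3)·(5/2)] = -13/20
Sum: (-261)·(351/220) + (-1)·(-39/5) + 23/4·(432/55) + 227·(-13/20) = -511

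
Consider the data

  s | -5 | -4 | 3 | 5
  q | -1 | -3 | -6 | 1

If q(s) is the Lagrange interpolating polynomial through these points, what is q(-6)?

Evaluate each Lagrange basis at s = -6:
L_0(-6) = (-2)·(-9)·(-11)/[(-1)·(-8)·(-10)] = 99/40
L_1(-6) = (-1)·(-9)·(-11)/[(1)·(-7)·(-9)] = -11/7
L_2(-6) = (-1)·(-2)·(-11)/[(8)·(7)·(-2)] = 11/56
L_3(-6) = (-1)·(-2)·(-9)/[(10)·(9)·(2)] = -1/10
Sum: (-1)·(99/40) + (-3)·(-11/7) + (-6)·(11/56) + 1·(-1/10) = 269/280

269/280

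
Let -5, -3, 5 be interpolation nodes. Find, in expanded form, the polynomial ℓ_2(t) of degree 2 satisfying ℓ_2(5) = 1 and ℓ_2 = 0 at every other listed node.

ℓ_2(t) = (t + 5)(t + 3) / [(10)·(8)]
       = (t^2 + 8t + 15) / (80)

ℓ_2(t) = (1/80)t^2 + (1/10)t + 3/16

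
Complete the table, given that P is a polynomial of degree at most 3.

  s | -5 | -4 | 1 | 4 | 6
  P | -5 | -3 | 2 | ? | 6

97/25

The 4 known values determine P uniquely (degree ≤ 3).
Evaluate each Lagrange basis at s = 4:
L_0(4) = (8)·(3)·(-2)/[(-1)·(-6)·(-11)] = 8/11
L_1(4) = (9)·(3)·(-2)/[(1)·(-5)·(-10)] = -27/25
L_2(4) = (9)·(8)·(-2)/[(6)·(5)·(-5)] = 24/25
L_3(4) = (9)·(8)·(3)/[(11)·(10)·(5)] = 108/275
Sum: (-5)·(8/11) + (-3)·(-27/25) + 2·(24/25) + 6·(108/275) = 97/25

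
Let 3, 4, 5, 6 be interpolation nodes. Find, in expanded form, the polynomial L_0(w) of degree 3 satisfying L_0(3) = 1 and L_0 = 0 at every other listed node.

L_0(w) = -(1/6)w^3 + (5/2)w^2 - (37/3)w + 20

L_0(w) = (w - 4)(w - 5)(w - 6) / [(-1)·(-2)·(-3)]
       = (w^3 - 15w^2 + 74w - 120) / (-6)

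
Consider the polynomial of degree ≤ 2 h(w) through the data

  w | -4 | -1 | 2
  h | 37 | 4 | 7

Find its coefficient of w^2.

2

The leading coefficient equals the top divided difference h[-4,-1,2].
h[-4,-1] = (4 - 37) / (-1 - (-4)) = -11
h[-1,2] = (7 - 4) / (2 - (-1)) = 1
h[-4,-1,2] = (1 - (-11)) / (2 - (-4)) = 2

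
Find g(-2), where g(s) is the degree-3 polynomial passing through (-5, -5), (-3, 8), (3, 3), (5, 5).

321/32

L_0(-2) = (1)·(-5)·(-7)/[(-2)·(-8)·(-10)] = -7/32
L_1(-2) = (3)·(-5)·(-7)/[(2)·(-6)·(-8)] = 35/32
L_2(-2) = (3)·(1)·(-7)/[(8)·(6)·(-2)] = 7/32
L_3(-2) = (3)·(1)·(-5)/[(10)·(8)·(2)] = -3/32
Sum: (-5)·(-7/32) + 8·(35/32) + 3·(7/32) + 5·(-3/32) = 321/32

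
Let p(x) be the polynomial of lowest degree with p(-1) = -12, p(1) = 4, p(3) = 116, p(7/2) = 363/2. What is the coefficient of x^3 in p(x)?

4

The leading coefficient equals the top divided difference p[-1,1,3,7/2].
p[-1,1] = (4 - (-12)) / (1 - (-1)) = 8
p[1,3] = (116 - 4) / (3 - 1) = 56
p[3,7/2] = (363/2 - 116) / (7/2 - 3) = 131
p[-1,1,3] = (56 - 8) / (3 - (-1)) = 12
p[1,3,7/2] = (131 - 56) / (7/2 - 1) = 30
p[-1,1,3,7/2] = (30 - 12) / (7/2 - (-1)) = 4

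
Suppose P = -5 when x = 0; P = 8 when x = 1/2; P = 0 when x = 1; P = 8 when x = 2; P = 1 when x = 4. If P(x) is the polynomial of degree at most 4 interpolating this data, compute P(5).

-550

Evaluate each Lagrange basis at x = 5:
L_0(5) = (9/2)·(4)·(3)·(1)/[(-1/2)·(-1)·(-2)·(-4)] = 27/2
L_1(5) = (5)·(4)·(3)·(1)/[(1/2)·(-1/2)·(-3/2)·(-7/2)] = -320/7
L_2(5) = (5)·(9/2)·(3)·(1)/[(1)·(1/2)·(-1)·(-3)] = 45
L_3(5) = (5)·(9/2)·(4)·(1)/[(2)·(3/2)·(1)·(-2)] = -15
L_4(5) = (5)·(9/2)·(4)·(3)/[(4)·(7/2)·(3)·(2)] = 45/14
Sum: (-5)·(27/2) + 8·(-320/7) + 0 + 8·(-15) + 1·(45/14) = -550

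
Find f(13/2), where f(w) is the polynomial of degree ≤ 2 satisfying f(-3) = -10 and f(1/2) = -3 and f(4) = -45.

-105

Evaluate each Lagrange basis at w = 13/2:
L_0(13/2) = (6)·(5/2)/[(-7/2)·(-7)] = 30/49
L_1(13/2) = (19/2)·(5/2)/[(7/2)·(-7/2)] = -95/49
L_2(13/2) = (19/2)·(6)/[(7)·(7/2)] = 114/49
Sum: (-10)·(30/49) + (-3)·(-95/49) + (-45)·(114/49) = -105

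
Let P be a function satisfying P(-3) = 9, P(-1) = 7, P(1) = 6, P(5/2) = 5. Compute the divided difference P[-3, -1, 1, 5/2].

-29/924

P[-3,-1] = (7 - 9) / (-1 - (-3)) = -1
P[-1,1] = (6 - 7) / (1 - (-1)) = -1/2
P[1,5/2] = (5 - 6) / (5/2 - 1) = -2/3
P[-3,-1,1] = (-1/2 - (-1)) / (1 - (-3)) = 1/8
P[-1,1,5/2] = (-2/3 - (-1/2)) / (5/2 - (-1)) = -1/21
P[-3,-1,1,5/2] = (-1/21 - 1/8) / (5/2 - (-3)) = -29/924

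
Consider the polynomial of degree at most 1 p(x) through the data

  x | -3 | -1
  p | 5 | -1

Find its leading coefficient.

Build the Lagrange basis polynomials:
L_0(x) = (x + 1) / [-2] = -(1/2)x - 1/2
L_1(x) = (x + 3) / [2] = (1/2)x + 3/2
p(x) = 5·L_0 + (-1)·L_1
Only the coefficient of x is needed; take it from each L_i and combine:
5·(-1/2) + (-1)·(1/2) = -3

-3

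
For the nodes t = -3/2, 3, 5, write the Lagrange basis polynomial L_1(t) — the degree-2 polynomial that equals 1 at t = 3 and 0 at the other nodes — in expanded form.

L_1(t) = (t + 3/2)(t - 5) / [(9/2)·(-2)]
       = (t^2 - (7/2)t - 15/2) / (-9)

L_1(t) = -(1/9)t^2 + (7/18)t + 5/6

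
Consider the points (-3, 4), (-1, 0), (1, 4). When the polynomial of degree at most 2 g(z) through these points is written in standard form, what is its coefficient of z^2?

1

The leading coefficient equals the top divided difference g[-3,-1,1].
g[-3,-1] = (0 - 4) / (-1 - (-3)) = -2
g[-1,1] = (4 - 0) / (1 - (-1)) = 2
g[-3,-1,1] = (2 - (-2)) / (1 - (-3)) = 1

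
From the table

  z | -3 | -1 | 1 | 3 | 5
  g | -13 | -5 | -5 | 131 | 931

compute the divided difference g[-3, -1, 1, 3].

g[-3,-1] = (-5 - (-13)) / (-1 - (-3)) = 4
g[-1,1] = (-5 - (-5)) / (1 - (-1)) = 0
g[1,3] = (131 - (-5)) / (3 - 1) = 68
g[-3,-1,1] = (0 - 4) / (1 - (-3)) = -1
g[-1,1,3] = (68 - 0) / (3 - (-1)) = 17
g[-3,-1,1,3] = (17 - (-1)) / (3 - (-3)) = 3

3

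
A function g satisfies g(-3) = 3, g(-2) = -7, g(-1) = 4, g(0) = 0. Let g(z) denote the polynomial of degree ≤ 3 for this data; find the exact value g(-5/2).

Evaluate each Lagrange basis at z = -5/2:
L_0(-5/2) = (-1/2)·(-3/2)·(-5/2)/[(-1)·(-2)·(-3)] = 5/16
L_1(-5/2) = (1/2)·(-3/2)·(-5/2)/[(1)·(-1)·(-2)] = 15/16
L_2(-5/2) = (1/2)·(-1/2)·(-5/2)/[(2)·(1)·(-1)] = -5/16
L_3(-5/2) = (1/2)·(-1/2)·(-3/2)/[(3)·(2)·(1)] = 1/16
Sum: 3·(5/16) + (-7)·(15/16) + 4·(-5/16) + 0 = -55/8

-55/8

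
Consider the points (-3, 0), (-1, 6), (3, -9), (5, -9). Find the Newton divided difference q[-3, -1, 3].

-9/8

q[-3,-1] = (6 - 0) / (-1 - (-3)) = 3
q[-1,3] = (-9 - 6) / (3 - (-1)) = -15/4
q[-3,-1,3] = (-15/4 - 3) / (3 - (-3)) = -9/8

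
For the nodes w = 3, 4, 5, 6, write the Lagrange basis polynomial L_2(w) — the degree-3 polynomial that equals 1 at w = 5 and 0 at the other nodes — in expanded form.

L_2(w) = (w - 3)(w - 4)(w - 6) / [(2)·(1)·(-1)]
       = (w^3 - 13w^2 + 54w - 72) / (-2)

L_2(w) = -(1/2)w^3 + (13/2)w^2 - 27w + 36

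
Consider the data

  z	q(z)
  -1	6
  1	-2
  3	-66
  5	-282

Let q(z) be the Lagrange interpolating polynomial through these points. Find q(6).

Evaluate each Lagrange basis at z = 6:
L_0(6) = (5)·(3)·(1)/[(-2)·(-4)·(-6)] = -5/16
L_1(6) = (7)·(3)·(1)/[(2)·(-2)·(-4)] = 21/16
L_2(6) = (7)·(5)·(1)/[(4)·(2)·(-2)] = -35/16
L_3(6) = (7)·(5)·(3)/[(6)·(4)·(2)] = 35/16
Sum: 6·(-5/16) + (-2)·(21/16) + (-66)·(-35/16) + (-282)·(35/16) = -477

-477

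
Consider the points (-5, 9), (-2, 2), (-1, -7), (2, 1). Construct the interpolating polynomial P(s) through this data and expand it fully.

P(s) = (55/84)s^3 + (25/7)s^2 - (241/84)s - 179/14

Build the Lagrange basis polynomials:
L_0(s) = (s + 2)(s + 1)(s - 2) / [-84] = -(1/84)s^3 - (1/84)s^2 + (1/21)s + 1/21
L_1(s) = (s + 5)(s + 1)(s - 2) / [12] = (1/12)s^3 + (1/3)s^2 - (7/12)s - 5/6
L_2(s) = (s + 5)(s + 2)(s - 2) / [-12] = -(1/12)s^3 - (5/12)s^2 + (1/3)s + 5/3
L_3(s) = (s + 5)(s + 2)(s + 1) / [84] = (1/84)s^3 + (2/21)s^2 + (17/84)s + 5/42
P(s) = 9·L_0 + 2·L_1 + (-7)·L_2 + 1·L_3
  9·L_0(s) = -(3/28)s^3 - (3/28)s^2 + (3/7)s + 3/7
  2·L_1(s) = (1/6)s^3 + (2/3)s^2 - (7/6)s - 5/3
  (-7)·L_2(s) = (7/12)s^3 + (35/12)s^2 - (7/3)s - 35/3
  1·L_3(s) = (1/84)s^3 + (2/21)s^2 + (17/84)s + 5/42
Adding term by term: (55/84)s^3 + (25/7)s^2 - (241/84)s - 179/14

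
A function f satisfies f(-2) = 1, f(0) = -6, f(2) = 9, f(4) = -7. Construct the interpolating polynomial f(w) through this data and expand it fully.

f(w) = -(53/48)w^3 + (11/4)w^2 + (77/12)w - 6

Build the Lagrange basis polynomials:
L_0(w) = w(w - 2)(w - 4) / [-48] = -(1/48)w^3 + (1/8)w^2 - (1/6)w
L_1(w) = (w + 2)(w - 2)(w - 4) / [16] = (1/16)w^3 - (1/4)w^2 - (1/4)w + 1
L_2(w) = (w + 2)w(w - 4) / [-16] = -(1/16)w^3 + (1/8)w^2 + (1/2)w
L_3(w) = (w + 2)w(w - 2) / [48] = (1/48)w^3 - (1/12)w
f(w) = 1·L_0 + (-6)·L_1 + 9·L_2 + (-7)·L_3
  1·L_0(w) = -(1/48)w^3 + (1/8)w^2 - (1/6)w
  (-6)·L_1(w) = -(3/8)w^3 + (3/2)w^2 + (3/2)w - 6
  9·L_2(w) = -(9/16)w^3 + (9/8)w^2 + (9/2)w
  (-7)·L_3(w) = -(7/48)w^3 + (7/12)w
Adding term by term: -(53/48)w^3 + (11/4)w^2 + (77/12)w - 6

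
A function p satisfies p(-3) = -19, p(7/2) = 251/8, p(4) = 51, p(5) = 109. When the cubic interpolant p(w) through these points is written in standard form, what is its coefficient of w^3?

1

Build the Lagrange basis polynomials:
L_0(w) = (w - 7/2)(w - 4)(w - 5) / [-364] = -(1/364)w^3 + (25/728)w^2 - (103/728)w + 5/26
L_1(w) = (w + 3)(w - 4)(w - 5) / [39/8] = (8/39)w^3 - (16/13)w^2 - (56/39)w + 160/13
L_2(w) = (w + 3)(w - 7/2)(w - 5) / [-7/2] = -(2/7)w^3 + (11/7)w^2 + (16/7)w - 15
L_3(w) = (w + 3)(w - 7/2)(w - 4) / [12] = (1/12)w^3 - (3/8)w^2 - (17/24)w + 7/2
p(w) = (-19)·L_0 + (251/8)·L_1 + 51·L_2 + 109·L_3
Only the coefficient of w^3 is needed; take it from each L_i and combine:
(-19)·(-1/364) + (251/8)·(8/39) + 51·(-2/7) + 109·(1/12) = 1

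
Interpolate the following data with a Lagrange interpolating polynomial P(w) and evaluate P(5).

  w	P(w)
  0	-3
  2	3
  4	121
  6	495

267

Evaluate each Lagrange basis at w = 5:
L_0(5) = (3)·(1)·(-1)/[(-2)·(-4)·(-6)] = 1/16
L_1(5) = (5)·(1)·(-1)/[(2)·(-2)·(-4)] = -5/16
L_2(5) = (5)·(3)·(-1)/[(4)·(2)·(-2)] = 15/16
L_3(5) = (5)·(3)·(1)/[(6)·(4)·(2)] = 5/16
Sum: (-3)·(1/16) + 3·(-5/16) + 121·(15/16) + 495·(5/16) = 267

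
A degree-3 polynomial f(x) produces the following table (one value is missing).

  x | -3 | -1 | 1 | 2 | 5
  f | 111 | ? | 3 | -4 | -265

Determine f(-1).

The 4 known values determine f uniquely (degree ≤ 3).
L_0(-1) = (-2)·(-3)·(-6)/[(-4)·(-5)·(-8)] = 9/40
L_1(-1) = (2)·(-3)·(-6)/[(4)·(-1)·(-4)] = 9/4
L_2(-1) = (2)·(-2)·(-6)/[(5)·(1)·(-3)] = -8/5
L_3(-1) = (2)·(-2)·(-3)/[(8)·(4)·(3)] = 1/8
Sum: 111·(9/40) + 3·(9/4) + (-4)·(-8/5) + (-265)·(1/8) = 5

5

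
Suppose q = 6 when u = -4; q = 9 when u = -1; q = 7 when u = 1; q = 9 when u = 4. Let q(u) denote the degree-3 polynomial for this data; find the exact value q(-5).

6/5

L_0(-5) = (-4)·(-6)·(-9)/[(-3)·(-5)·(-8)] = 9/5
L_1(-5) = (-1)·(-6)·(-9)/[(3)·(-2)·(-5)] = -9/5
L_2(-5) = (-1)·(-4)·(-9)/[(5)·(2)·(-3)] = 6/5
L_3(-5) = (-1)·(-4)·(-6)/[(8)·(5)·(3)] = -1/5
Sum: 6·(9/5) + 9·(-9/5) + 7·(6/5) + 9·(-1/5) = 6/5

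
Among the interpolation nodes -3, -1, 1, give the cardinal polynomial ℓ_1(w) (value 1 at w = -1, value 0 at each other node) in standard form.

ℓ_1(w) = -(1/4)w^2 - (1/2)w + 3/4

ℓ_1(w) = (w + 3)(w - 1) / [(2)·(-2)]
       = (w^2 + 2w - 3) / (-4)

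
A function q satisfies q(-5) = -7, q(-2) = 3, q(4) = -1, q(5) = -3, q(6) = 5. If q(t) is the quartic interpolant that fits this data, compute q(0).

Evaluate each Lagrange basis at t = 0:
L_0(0) = (2)·(-4)·(-5)·(-6)/[(-3)·(-9)·(-10)·(-11)] = -8/99
L_1(0) = (5)·(-4)·(-5)·(-6)/[(3)·(-6)·(-7)·(-8)] = 25/42
L_2(0) = (5)·(2)·(-5)·(-6)/[(9)·(6)·(-1)·(-2)] = 25/9
L_3(0) = (5)·(2)·(-4)·(-6)/[(10)·(7)·(1)·(-1)] = -24/7
L_4(0) = (5)·(2)·(-4)·(-5)/[(11)·(8)·(2)·(1)] = 25/22
Sum: (-7)·(-8/99) + 3·(25/42) + (-1)·(25/9) + (-3)·(-24/7) + 5·(25/22) = 3590/231

3590/231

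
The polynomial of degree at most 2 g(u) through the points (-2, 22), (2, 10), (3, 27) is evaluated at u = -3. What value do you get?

45

L_0(-3) = (-5)·(-6)/[(-4)·(-5)] = 3/2
L_1(-3) = (-1)·(-6)/[(4)·(-1)] = -3/2
L_2(-3) = (-1)·(-5)/[(5)·(1)] = 1
Sum: 22·(3/2) + 10·(-3/2) + 27·(1) = 45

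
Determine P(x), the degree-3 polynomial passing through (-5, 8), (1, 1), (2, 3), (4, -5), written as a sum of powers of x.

P(x) = -(103/378)x^3 - (5/54)x^2 + (113/27)x - 533/189

Build the Lagrange basis polynomials:
L_0(x) = (x - 1)(x - 2)(x - 4) / [-378] = -(1/378)x^3 + (1/54)x^2 - (1/27)x + 4/189
L_1(x) = (x + 5)(x - 2)(x - 4) / [18] = (1/18)x^3 - (1/18)x^2 - (11/9)x + 20/9
L_2(x) = (x + 5)(x - 1)(x - 4) / [-14] = -(1/14)x^3 + (3/2)x - 10/7
L_3(x) = (x + 5)(x - 1)(x - 2) / [54] = (1/54)x^3 + (1/27)x^2 - (13/54)x + 5/27
P(x) = 8·L_0 + 1·L_1 + 3·L_2 + (-5)·L_3
  8·L_0(x) = -(4/189)x^3 + (4/27)x^2 - (8/27)x + 32/189
  1·L_1(x) = (1/18)x^3 - (1/18)x^2 - (11/9)x + 20/9
  3·L_2(x) = -(3/14)x^3 + (9/2)x - 30/7
  (-5)·L_3(x) = -(5/54)x^3 - (5/27)x^2 + (65/54)x - 25/27
Adding term by term: -(103/378)x^3 - (5/54)x^2 + (113/27)x - 533/189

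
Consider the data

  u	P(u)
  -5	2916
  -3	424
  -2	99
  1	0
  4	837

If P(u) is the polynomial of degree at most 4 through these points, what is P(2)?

39

L_0(2) = (5)·(4)·(1)·(-2)/[(-2)·(-3)·(-6)·(-9)] = -10/81
L_1(2) = (7)·(4)·(1)·(-2)/[(2)·(-1)·(-4)·(-7)] = 1
L_2(2) = (7)·(5)·(1)·(-2)/[(3)·(1)·(-3)·(-6)] = -35/27
L_3(2) = (7)·(5)·(4)·(-2)/[(6)·(4)·(3)·(-3)] = 35/27
L_4(2) = (7)·(5)·(4)·(1)/[(9)·(7)·(6)·(3)] = 10/81
Sum: 2916·(-10/81) + 424·(1) + 99·(-35/27) + 0 + 837·(10/81) = 39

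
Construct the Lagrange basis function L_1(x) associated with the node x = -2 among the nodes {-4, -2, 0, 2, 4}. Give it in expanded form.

L_1(x) = (x + 4)x(x - 2)(x - 4) / [(2)·(-2)·(-4)·(-6)]
       = (x^4 - 2x^3 - 16x^2 + 32x) / (-96)

L_1(x) = -(1/96)x^4 + (1/48)x^3 + (1/6)x^2 - (1/3)x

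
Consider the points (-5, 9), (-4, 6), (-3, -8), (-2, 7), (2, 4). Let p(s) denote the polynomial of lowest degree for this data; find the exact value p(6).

-34301/7

Using Newton's divided-difference form:
p[-5,-4] = (6 - 9) / (-4 - (-5)) = -3
p[-4,-3] = (-8 - 6) / (-3 - (-4)) = -14
p[-3,-2] = (7 - (-8)) / (-2 - (-3)) = 15
p[-2,2] = (4 - 7) / (2 - (-2)) = -3/4
p[-5,-4,-3] = (-14 - (-3)) / (-3 - (-5)) = -11/2
p[-4,-3,-2] = (15 - (-14)) / (-2 - (-4)) = 29/2
p[-3,-2,2] = (-3/4 - 15) / (2 - (-3)) = -63/20
p[-5,-4,-3,-2] = (29/2 - (-11/2)) / (-2 - (-5)) = 20/3
p[-4,-3,-2,2] = (-63/20 - 29/2) / (2 - (-4)) = -353/120
p[-5,-4,-3,-2,2] = (-353/120 - 20/3) / (2 - (-5)) = -1153/840
p(6) = 9 + (-3)·(11) + (-11/2)·(11)·(10) + (20/3)·(11)·(10)·(9) + (-1153/840)·(11)·(10)·(9)·(8) = -34301/7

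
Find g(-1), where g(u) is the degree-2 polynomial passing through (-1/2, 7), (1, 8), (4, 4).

56/9

L_0(-1) = (-2)·(-5)/[(-3/2)·(-9/2)] = 40/27
L_1(-1) = (-1/2)·(-5)/[(3/2)·(-3)] = -5/9
L_2(-1) = (-1/2)·(-2)/[(9/2)·(3)] = 2/27
Sum: 7·(40/27) + 8·(-5/9) + 4·(2/27) = 56/9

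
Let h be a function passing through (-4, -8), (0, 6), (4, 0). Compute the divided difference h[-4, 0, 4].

h[-4,0] = (6 - (-8)) / (0 - (-4)) = 7/2
h[0,4] = (0 - 6) / (4 - 0) = -3/2
h[-4,0,4] = (-3/2 - 7/2) / (4 - (-4)) = -5/8

-5/8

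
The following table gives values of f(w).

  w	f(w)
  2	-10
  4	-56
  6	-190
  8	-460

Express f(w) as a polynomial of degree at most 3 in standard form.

f(w) = -w^3 + w^2 - w - 4

Build the Lagrange basis polynomials:
L_0(w) = (w - 4)(w - 6)(w - 8) / [-48] = -(1/48)w^3 + (3/8)w^2 - (13/6)w + 4
L_1(w) = (w - 2)(w - 6)(w - 8) / [16] = (1/16)w^3 - w^2 + (19/4)w - 6
L_2(w) = (w - 2)(w - 4)(w - 8) / [-16] = -(1/16)w^3 + (7/8)w^2 - (7/2)w + 4
L_3(w) = (w - 2)(w - 4)(w - 6) / [48] = (1/48)w^3 - (1/4)w^2 + (11/12)w - 1
f(w) = (-10)·L_0 + (-56)·L_1 + (-190)·L_2 + (-460)·L_3
  (-10)·L_0(w) = (5/24)w^3 - (15/4)w^2 + (65/3)w - 40
  (-56)·L_1(w) = -(7/2)w^3 + 56w^2 - 266w + 336
  (-190)·L_2(w) = (95/8)w^3 - (665/4)w^2 + 665w - 760
  (-460)·L_3(w) = -(115/12)w^3 + 115w^2 - (1265/3)w + 460
Adding term by term: -w^3 + w^2 - w - 4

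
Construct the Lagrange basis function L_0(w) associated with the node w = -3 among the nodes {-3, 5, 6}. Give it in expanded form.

L_0(w) = (w - 5)(w - 6) / [(-8)·(-9)]
       = (w^2 - 11w + 30) / (72)

L_0(w) = (1/72)w^2 - (11/72)w + 5/12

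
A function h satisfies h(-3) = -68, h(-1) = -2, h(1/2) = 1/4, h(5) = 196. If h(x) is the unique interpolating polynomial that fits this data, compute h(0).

Evaluate each Lagrange basis at x = 0:
L_0(0) = (1)·(-1/2)·(-5)/[(-2)·(-7/2)·(-8)] = -5/112
L_1(0) = (3)·(-1/2)·(-5)/[(2)·(-3/2)·(-6)] = 5/12
L_2(0) = (3)·(1)·(-5)/[(7/2)·(3/2)·(-9/2)] = 40/63
L_3(0) = (3)·(1)·(-1/2)/[(8)·(6)·(9/2)] = -1/144
Sum: (-68)·(-5/112) + (-2)·(5/12) + 1/4·(40/63) + 196·(-1/144) = 1

1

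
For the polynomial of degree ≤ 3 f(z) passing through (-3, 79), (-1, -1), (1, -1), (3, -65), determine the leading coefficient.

The leading coefficient equals the top divided difference f[-3,-1,1,3].
f[-3,-1] = (-1 - 79) / (-1 - (-3)) = -40
f[-1,1] = (-1 - (-1)) / (1 - (-1)) = 0
f[1,3] = (-65 - (-1)) / (3 - 1) = -32
f[-3,-1,1] = (0 - (-40)) / (1 - (-3)) = 10
f[-1,1,3] = (-32 - 0) / (3 - (-1)) = -8
f[-3,-1,1,3] = (-8 - 10) / (3 - (-3)) = -3

-3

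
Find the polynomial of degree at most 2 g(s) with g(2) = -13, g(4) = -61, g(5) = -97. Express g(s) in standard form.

Newton's divided differences:
g[2,4] = (-61 - (-13)) / (4 - 2) = -24
g[4,5] = (-97 - (-61)) / (5 - 4) = -36
g[2,4,5] = (-36 - (-24)) / (5 - 2) = -4
g(s) = -13 + (-24)·(s - 2) + (-4)·(s - 2)(s - 4)
Expanding: g(s) = -4s^2 + 3

g(s) = -4s^2 + 3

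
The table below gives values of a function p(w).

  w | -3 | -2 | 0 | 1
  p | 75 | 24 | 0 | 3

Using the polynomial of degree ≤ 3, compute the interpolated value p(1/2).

3/2

L_0(1/2) = (5/2)·(1/2)·(-1/2)/[(-1)·(-3)·(-4)] = 5/96
L_1(1/2) = (7/2)·(1/2)·(-1/2)/[(1)·(-2)·(-3)] = -7/48
L_2(1/2) = (7/2)·(5/2)·(-1/2)/[(3)·(2)·(-1)] = 35/48
L_3(1/2) = (7/2)·(5/2)·(1/2)/[(4)·(3)·(1)] = 35/96
Sum: 75·(5/96) + 24·(-7/48) + 0 + 3·(35/96) = 3/2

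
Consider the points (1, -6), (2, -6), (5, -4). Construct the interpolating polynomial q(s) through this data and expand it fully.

L_0(s) = (s - 2)(s - 5) / [4] = (1/4)s^2 - (7/4)s + 5/2
L_1(s) = (s - 1)(s - 5) / [-3] = -(1/3)s^2 + 2s - 5/3
L_2(s) = (s - 1)(s - 2) / [12] = (1/12)s^2 - (1/4)s + 1/6
q(s) = (-6)·L_0 + (-6)·L_1 + (-4)·L_2
  (-6)·L_0(s) = -(3/2)s^2 + (21/2)s - 15
  (-6)·L_1(s) = 2s^2 - 12s + 10
  (-4)·L_2(s) = -(1/3)s^2 + s - 2/3
Adding term by term: (1/6)s^2 - (1/2)s - 17/3

q(s) = (1/6)s^2 - (1/2)s - 17/3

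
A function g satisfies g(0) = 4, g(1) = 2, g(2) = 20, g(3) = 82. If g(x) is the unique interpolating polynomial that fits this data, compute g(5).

L_0(5) = (4)·(3)·(2)/[(-1)·(-2)·(-3)] = -4
L_1(5) = (5)·(3)·(2)/[(1)·(-1)·(-2)] = 15
L_2(5) = (5)·(4)·(2)/[(2)·(1)·(-1)] = -20
L_3(5) = (5)·(4)·(3)/[(3)·(2)·(1)] = 10
Sum: 4·(-4) + 2·(15) + 20·(-20) + 82·(10) = 434

434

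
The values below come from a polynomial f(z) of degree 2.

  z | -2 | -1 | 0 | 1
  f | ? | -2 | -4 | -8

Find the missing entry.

-2

The 3 known values determine f uniquely (degree ≤ 2).
L_0(-2) = (-2)·(-3)/[(-1)·(-2)] = 3
L_1(-2) = (-1)·(-3)/[(1)·(-1)] = -3
L_2(-2) = (-1)·(-2)/[(2)·(1)] = 1
Sum: (-2)·(3) + (-4)·(-3) + (-8)·(1) = -2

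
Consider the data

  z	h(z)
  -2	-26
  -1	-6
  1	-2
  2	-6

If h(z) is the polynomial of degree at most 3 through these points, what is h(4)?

4

Using Newton's divided-difference form:
h[-2,-1] = (-6 - (-26)) / (-1 - (-2)) = 20
h[-1,1] = (-2 - (-6)) / (1 - (-1)) = 2
h[1,2] = (-6 - (-2)) / (2 - 1) = -4
h[-2,-1,1] = (2 - 20) / (1 - (-2)) = -6
h[-1,1,2] = (-4 - 2) / (2 - (-1)) = -2
h[-2,-1,1,2] = (-2 - (-6)) / (2 - (-2)) = 1
h(4) = -26 + 20·(6) + (-6)·(6)·(5) + 1·(6)·(5)·(3) = 4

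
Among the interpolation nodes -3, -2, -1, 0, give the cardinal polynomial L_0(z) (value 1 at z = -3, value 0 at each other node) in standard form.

L_0(z) = (z + 2)(z + 1)z / [(-1)·(-2)·(-3)]
       = (z^3 + 3z^2 + 2z) / (-6)

L_0(z) = -(1/6)z^3 - (1/2)z^2 - (1/3)z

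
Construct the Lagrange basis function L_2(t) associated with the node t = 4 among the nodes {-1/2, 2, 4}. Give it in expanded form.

L_2(t) = (1/9)t^2 - (1/6)t - 1/9

L_2(t) = (t + 1/2)(t - 2) / [(9/2)·(2)]
       = (t^2 - (3/2)t - 1) / (9)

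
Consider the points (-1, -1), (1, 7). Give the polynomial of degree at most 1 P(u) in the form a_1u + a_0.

L_0(u) = (u - 1) / [-2] = -(1/2)u + 1/2
L_1(u) = (u + 1) / [2] = (1/2)u + 1/2
P(u) = (-1)·L_0 + 7·L_1
  (-1)·L_0(u) = (1/2)u - 1/2
  7·L_1(u) = (7/2)u + 7/2
Adding term by term: 4u + 3

P(u) = 4u + 3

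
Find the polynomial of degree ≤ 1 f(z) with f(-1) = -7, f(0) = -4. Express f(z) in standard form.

Build the Lagrange basis polynomials:
L_0(z) = z / [-1] = -z
L_1(z) = (z + 1) / [1] = z + 1
f(z) = (-7)·L_0 + (-4)·L_1
  (-7)·L_0(z) = 7z
  (-4)·L_1(z) = -4z - 4
Adding term by term: 3z - 4

f(z) = 3z - 4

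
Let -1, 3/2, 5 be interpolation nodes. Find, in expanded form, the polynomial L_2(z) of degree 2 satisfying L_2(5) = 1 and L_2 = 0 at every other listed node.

L_2(z) = (1/21)z^2 - (1/42)z - 1/14

L_2(z) = (z + 1)(z - 3/2) / [(6)·(7/2)]
       = (z^2 - (1/2)z - 3/2) / (21)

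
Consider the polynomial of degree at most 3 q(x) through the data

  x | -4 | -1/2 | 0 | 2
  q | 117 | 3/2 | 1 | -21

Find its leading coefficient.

Build the Lagrange basis polynomials:
L_0(x) = (x + 1/2)x(x - 2) / [-84] = -(1/84)x^3 + (1/56)x^2 + (1/84)x
L_1(x) = (x + 4)x(x - 2) / [35/8] = (8/35)x^3 + (16/35)x^2 - (64/35)x
L_2(x) = (x + 4)(x + 1/2)(x - 2) / [-4] = -(1/4)x^3 - (5/8)x^2 + (7/4)x + 1
L_3(x) = (x + 4)(x + 1/2)x / [30] = (1/30)x^3 + (3/20)x^2 + (1/15)x
q(x) = 117·L_0 + (3/2)·L_1 + 1·L_2 + (-21)·L_3
Only the coefficient of x^3 is needed; take it from each L_i and combine:
117·(-1/84) + (3/2)·(8/35) + 1·(-1/4) + (-21)·(1/30) = -2

-2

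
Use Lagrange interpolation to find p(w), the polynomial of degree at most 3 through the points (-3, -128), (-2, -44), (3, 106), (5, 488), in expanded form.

L_0(w) = (w + 2)(w - 3)(w - 5) / [-48] = -(1/48)w^3 + (1/8)w^2 + (1/48)w - 5/8
L_1(w) = (w + 3)(w - 3)(w - 5) / [35] = (1/35)w^3 - (1/7)w^2 - (9/35)w + 9/7
L_2(w) = (w + 3)(w + 2)(w - 5) / [-60] = -(1/60)w^3 + (19/60)w + 1/2
L_3(w) = (w + 3)(w + 2)(w - 3) / [112] = (1/112)w^3 + (1/56)w^2 - (9/112)w - 9/56
p(w) = (-128)·L_0 + (-44)·L_1 + 106·L_2 + 488·L_3
  (-128)·L_0(w) = (8/3)w^3 - 16w^2 - (8/3)w + 80
  (-44)·L_1(w) = -(44/35)w^3 + (44/7)w^2 + (396/35)w - 396/7
  106·L_2(w) = -(53/30)w^3 + (1007/30)w + 53
  488·L_3(w) = (61/14)w^3 + (61/7)w^2 - (549/14)w - 549/7
Adding term by term: 4w^3 - w^2 + 3w - 2

p(w) = 4w^3 - w^2 + 3w - 2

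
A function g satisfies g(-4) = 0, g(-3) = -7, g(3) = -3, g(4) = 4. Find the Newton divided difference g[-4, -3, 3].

23/21

g[-4,-3] = (-7 - 0) / (-3 - (-4)) = -7
g[-3,3] = (-3 - (-7)) / (3 - (-3)) = 2/3
g[-4,-3,3] = (2/3 - (-7)) / (3 - (-4)) = 23/21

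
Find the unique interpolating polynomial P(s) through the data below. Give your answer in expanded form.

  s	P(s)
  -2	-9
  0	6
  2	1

Build the Lagrange basis polynomials:
L_0(s) = s(s - 2) / [8] = (1/8)s^2 - (1/4)s
L_1(s) = (s + 2)(s - 2) / [-4] = -(1/4)s^2 + 1
L_2(s) = (s + 2)s / [8] = (1/8)s^2 + (1/4)s
P(s) = (-9)·L_0 + 6·L_1 + 1·L_2
  (-9)·L_0(s) = -(9/8)s^2 + (9/4)s
  6·L_1(s) = -(3/2)s^2 + 6
  1·L_2(s) = (1/8)s^2 + (1/4)s
Adding term by term: -(5/2)s^2 + (5/2)s + 6

P(s) = -(5/2)s^2 + (5/2)s + 6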